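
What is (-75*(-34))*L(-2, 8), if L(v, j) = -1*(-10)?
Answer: 25500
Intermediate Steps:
L(v, j) = 10
(-75*(-34))*L(-2, 8) = -75*(-34)*10 = 2550*10 = 25500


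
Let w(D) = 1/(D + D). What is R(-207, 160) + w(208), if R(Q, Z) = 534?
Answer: 222145/416 ≈ 534.00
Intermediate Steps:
w(D) = 1/(2*D)
R(-207, 160) + w(208) = 534 + (½)/208 = 534 + (½)*(1/208) = 534 + 1/416 = 222145/416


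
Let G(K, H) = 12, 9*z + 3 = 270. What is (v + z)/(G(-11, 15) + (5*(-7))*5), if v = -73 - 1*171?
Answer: 643/489 ≈ 1.3149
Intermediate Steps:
z = 89/3 (z = -⅓ + (⅑)*270 = -⅓ + 30 = 89/3 ≈ 29.667)
v = -244 (v = -73 - 171 = -244)
(v + z)/(G(-11, 15) + (5*(-7))*5) = (-244 + 89/3)/(12 + (5*(-7))*5) = -643/(3*(12 - 35*5)) = -643/(3*(12 - 175)) = -643/3/(-163) = -643/3*(-1/163) = 643/489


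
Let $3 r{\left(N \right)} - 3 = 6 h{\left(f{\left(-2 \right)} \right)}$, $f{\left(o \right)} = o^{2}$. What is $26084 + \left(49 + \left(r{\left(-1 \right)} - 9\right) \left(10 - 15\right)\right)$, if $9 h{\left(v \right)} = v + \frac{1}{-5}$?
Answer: $\frac{235519}{9} \approx 26169.0$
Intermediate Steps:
$h{\left(v \right)} = - \frac{1}{45} + \frac{v}{9}$ ($h{\left(v \right)} = \frac{v + \frac{1}{-5}}{9} = \frac{v - \frac{1}{5}}{9} = \frac{- \frac{1}{5} + v}{9} = - \frac{1}{45} + \frac{v}{9}$)
$r{\left(N \right)} = \frac{83}{45}$ ($r{\left(N \right)} = 1 + \frac{6 \left(- \frac{1}{45} + \frac{\left(-2\right)^{2}}{9}\right)}{3} = 1 + \frac{6 \left(- \frac{1}{45} + \frac{1}{9} \cdot 4\right)}{3} = 1 + \frac{6 \left(- \frac{1}{45} + \frac{4}{9}\right)}{3} = 1 + \frac{6 \cdot \frac{19}{45}}{3} = 1 + \frac{1}{3} \cdot \frac{38}{15} = 1 + \frac{38}{45} = \frac{83}{45}$)
$26084 + \left(49 + \left(r{\left(-1 \right)} - 9\right) \left(10 - 15\right)\right) = 26084 + \left(49 + \left(\frac{83}{45} - 9\right) \left(10 - 15\right)\right) = 26084 + \left(49 - - \frac{322}{9}\right) = 26084 + \left(49 + \frac{322}{9}\right) = 26084 + \frac{763}{9} = \frac{235519}{9}$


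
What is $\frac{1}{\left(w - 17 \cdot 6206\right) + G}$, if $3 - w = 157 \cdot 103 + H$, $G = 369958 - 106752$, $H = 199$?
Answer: $\frac{1}{141337} \approx 7.0753 \cdot 10^{-6}$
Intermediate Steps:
$G = 263206$ ($G = 369958 - 106752 = 263206$)
$w = -16367$ ($w = 3 - \left(157 \cdot 103 + 199\right) = 3 - \left(16171 + 199\right) = 3 - 16370 = -16367$)
$\frac{1}{\left(w - 17 \cdot 6206\right) + G} = \frac{1}{\left(-16367 - 17 \cdot 6206\right) + 263206} = \frac{1}{\left(-16367 - 105502\right) + 263206} = \frac{1}{-121869 + 263206} = \frac{1}{141337}$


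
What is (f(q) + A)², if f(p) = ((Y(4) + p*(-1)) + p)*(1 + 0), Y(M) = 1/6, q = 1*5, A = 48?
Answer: 83521/36 ≈ 2320.0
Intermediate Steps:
q = 5
Y(M) = ⅙ (Y(M) = 1*(⅙) = ⅙)
f(p) = ⅙ (f(p) = ((⅙ + p*(-1)) + p)*(1 + 0) = ((⅙ - p) + p)*1 = (⅙)*1 = ⅙)
(f(q) + A)² = (⅙ + 48)² = (289/6)² = 83521/36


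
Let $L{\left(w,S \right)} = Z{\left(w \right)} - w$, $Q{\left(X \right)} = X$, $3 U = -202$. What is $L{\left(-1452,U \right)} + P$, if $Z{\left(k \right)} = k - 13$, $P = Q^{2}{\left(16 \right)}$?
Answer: $243$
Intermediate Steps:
$U = - \frac{202}{3}$ ($U = \frac{1}{3} \left(-202\right) = - \frac{202}{3} \approx -67.333$)
$P = 256$ ($P = 16^{2} = 256$)
$Z{\left(k \right)} = -13 + k$
$L{\left(w,S \right)} = -13$ ($L{\left(w,S \right)} = \left(-13 + w\right) - w = -13$)
$L{\left(-1452,U \right)} + P = -13 + 256 = 243$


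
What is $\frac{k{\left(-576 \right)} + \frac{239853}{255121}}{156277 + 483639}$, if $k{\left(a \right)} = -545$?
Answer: $- \frac{34700273}{40814002459} \approx -0.00085021$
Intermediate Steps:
$\frac{k{\left(-576 \right)} + \frac{239853}{255121}}{156277 + 483639} = \frac{-545 + \frac{239853}{255121}}{156277 + 483639} = \frac{-545 + 239853 \cdot \frac{1}{255121}}{639916} = \left(-545 + \frac{239853}{255121}\right) \frac{1}{639916} = \left(- \frac{138801092}{255121}\right) \frac{1}{639916} = - \frac{34700273}{40814002459}$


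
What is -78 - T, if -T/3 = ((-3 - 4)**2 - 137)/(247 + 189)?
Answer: -8568/109 ≈ -78.605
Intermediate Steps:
T = 66/109 (T = -3*((-3 - 4)**2 - 137)/(247 + 189) = -3*((-7)**2 - 137)/436 = -3*(49 - 137)/436 = -(-264)/436 = -3*(-22/109) = 66/109 ≈ 0.60550)
-78 - T = -78 - 1*66/109 = -78 - 66/109 = -8568/109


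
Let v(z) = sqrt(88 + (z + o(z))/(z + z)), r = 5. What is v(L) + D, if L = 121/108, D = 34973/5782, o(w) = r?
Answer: 34973/5782 + sqrt(43914)/22 ≈ 15.574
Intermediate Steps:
o(w) = 5
D = 34973/5782 (D = 34973*(1/5782) = 34973/5782 ≈ 6.0486)
L = 121/108 (L = 121*(1/108) = 121/108 ≈ 1.1204)
v(z) = sqrt(88 + (5 + z)/(2*z)) (v(z) = sqrt(88 + (z + 5)/(z + z)) = sqrt(88 + (5 + z)/((2*z))) = sqrt(88 + (5 + z)*(1/(2*z))) = sqrt(88 + (5 + z)/(2*z)))
v(L) + D = sqrt(354 + 10/(121/108))/2 + 34973/5782 = sqrt(354 + 10*(108/121))/2 + 34973/5782 = sqrt(354 + 1080/121)/2 + 34973/5782 = sqrt(43914/121)/2 + 34973/5782 = (sqrt(43914)/11)/2 + 34973/5782 = sqrt(43914)/22 + 34973/5782 = 34973/5782 + sqrt(43914)/22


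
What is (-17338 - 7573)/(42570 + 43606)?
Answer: -24911/86176 ≈ -0.28907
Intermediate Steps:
(-17338 - 7573)/(42570 + 43606) = -24911/86176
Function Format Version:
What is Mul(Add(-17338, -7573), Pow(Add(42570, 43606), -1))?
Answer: Rational(-24911, 86176) ≈ -0.28907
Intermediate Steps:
Mul(Add(-17338, -7573), Pow(Add(42570, 43606), -1)) = Mul(-24911, Pow(86176, -1)) = Mul(-24911, Rational(1, 86176)) = Rational(-24911, 86176)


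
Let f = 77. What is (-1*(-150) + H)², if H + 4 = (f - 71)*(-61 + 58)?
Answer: 16384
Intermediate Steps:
H = -22 (H = -4 + (77 - 71)*(-61 + 58) = -4 + 6*(-3) = -4 - 18 = -22)
(-1*(-150) + H)² = (-1*(-150) - 22)² = (150 - 22)² = 128² = 16384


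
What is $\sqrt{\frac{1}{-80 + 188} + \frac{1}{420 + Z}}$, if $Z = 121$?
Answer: $\frac{\sqrt{1053327}}{9738} \approx 0.10539$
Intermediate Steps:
$\sqrt{\frac{1}{-80 + 188} + \frac{1}{420 + Z}} = \sqrt{\frac{1}{-80 + 188} + \frac{1}{420 + 121}} = \sqrt{\frac{1}{108} + \frac{1}{541}} = \sqrt{\frac{649}{58428}} = \frac{\sqrt{1053327}}{9738}$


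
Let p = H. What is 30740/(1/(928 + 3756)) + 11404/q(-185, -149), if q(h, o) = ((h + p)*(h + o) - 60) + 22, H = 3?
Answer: 4373579615702/30375 ≈ 1.4399e+8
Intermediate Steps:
p = 3
q(h, o) = -38 + (3 + h)*(h + o) (q(h, o) = ((h + 3)*(h + o) - 60) + 22 = ((3 + h)*(h + o) - 60) + 22 = (-60 + (3 + h)*(h + o)) + 22 = -38 + (3 + h)*(h + o))
30740/(1/(928 + 3756)) + 11404/q(-185, -149) = 30740/(1/(928 + 3756)) + 11404/(-38 + (-185)² + 3*(-185) + 3*(-149) - 185*(-149)) = 30740/(1/4684) + 11404/(-38 + 34225 - 555 - 447 + 27565) = 30740/(1/4684) + 11404/60750 = 30740*4684 + 11404*(1/60750) = 143986160 + 5702/30375 = 4373579615702/30375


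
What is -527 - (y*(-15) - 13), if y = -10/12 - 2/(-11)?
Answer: -11523/22 ≈ -523.77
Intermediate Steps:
y = -43/66 (y = -10*1/12 - 2*(-1/11) = -⅚ + 2/11 = -43/66 ≈ -0.65152)
-527 - (y*(-15) - 13) = -527 - (-43/66*(-15) - 13) = -527 - (215/22 - 13) = -527 - 1*(-71/22) = -527 + 71/22 = -11523/22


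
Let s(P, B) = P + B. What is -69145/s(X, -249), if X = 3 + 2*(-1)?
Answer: 69145/248 ≈ 278.81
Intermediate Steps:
X = 1 (X = 3 - 2 = 1)
s(P, B) = B + P
-69145/s(X, -249) = -69145/(-249 + 1) = -69145/(-248) = -69145*(-1/248) = 69145/248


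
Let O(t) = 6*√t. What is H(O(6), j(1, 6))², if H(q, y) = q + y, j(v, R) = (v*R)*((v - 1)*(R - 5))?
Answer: 216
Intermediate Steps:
j(v, R) = R*v*(-1 + v)*(-5 + R) (j(v, R) = (R*v)*((-1 + v)*(-5 + R)) = R*v*(-1 + v)*(-5 + R))
H(O(6), j(1, 6))² = (6*√6 + 6*1*(5 - 1*6 - 5*1 + 6*1))² = (6*√6 + 6*1*(5 - 6 - 5 + 6))² = (6*√6 + 6*1*0)² = (6*√6 + 0)² = (6*√6)² = 216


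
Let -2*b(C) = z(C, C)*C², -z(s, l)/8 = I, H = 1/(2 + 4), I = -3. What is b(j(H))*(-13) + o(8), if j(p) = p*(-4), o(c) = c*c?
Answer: 400/3 ≈ 133.33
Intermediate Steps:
o(c) = c²
H = ⅙ (H = 1/6 = ⅙ ≈ 0.16667)
j(p) = -4*p
z(s, l) = 24 (z(s, l) = -8*(-3) = 24)
b(C) = -12*C²
b(j(H))*(-13) + o(8) = -12*(-4*⅙)²*(-13) + 8² = -12*(-⅔)²*(-13) + 64 = -12*4/9*(-13) + 64 = -16/3*(-13) + 64 = 208/3 + 64 = 400/3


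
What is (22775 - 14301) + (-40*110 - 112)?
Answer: 3962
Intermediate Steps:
(22775 - 14301) + (-40*110 - 112) = 8474 + (-4400 - 112) = 8474 - 4512 = 3962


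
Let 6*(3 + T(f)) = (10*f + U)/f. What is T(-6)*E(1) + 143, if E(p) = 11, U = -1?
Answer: 4631/36 ≈ 128.64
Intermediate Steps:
T(f) = -3 + (-1 + 10*f)/(6*f) (T(f) = -3 + ((10*f - 1)/f)/6 = -3 + ((-1 + 10*f)/f)/6 = -3 + (-1 + 10*f)/(6*f))
T(-6)*E(1) + 143 = ((⅙)*(-1 - 8*(-6))/(-6))*11 + 143 = ((⅙)*(-⅙)*(-1 + 48))*11 + 143 = ((⅙)*(-⅙)*47)*11 + 143 = -47/36*11 + 143 = -517/36 + 143 = 4631/36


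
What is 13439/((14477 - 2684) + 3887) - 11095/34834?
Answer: 147082263/273098560 ≈ 0.53857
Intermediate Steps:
13439/((14477 - 2684) + 3887) - 11095/34834 = 13439/(11793 + 3887) - 11095*1/34834 = 13439/15680 - 11095/34834 = 147082263/273098560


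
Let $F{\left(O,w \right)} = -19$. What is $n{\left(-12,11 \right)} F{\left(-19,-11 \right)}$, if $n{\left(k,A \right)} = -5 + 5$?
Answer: $0$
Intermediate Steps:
$n{\left(k,A \right)} = 0$
$n{\left(-12,11 \right)} F{\left(-19,-11 \right)} = 0 \left(-19\right) = 0$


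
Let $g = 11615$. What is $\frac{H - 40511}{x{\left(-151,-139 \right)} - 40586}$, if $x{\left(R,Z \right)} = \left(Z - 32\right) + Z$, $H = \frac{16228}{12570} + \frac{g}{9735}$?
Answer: $\frac{13769401537}{13901112720} \approx 0.99053$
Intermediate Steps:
$H = \frac{3377557}{1359655}$ ($H = \frac{16228}{12570} + \frac{11615}{9735} = 16228 \cdot \frac{1}{12570} + 11615 \cdot \frac{1}{9735} = \frac{8114}{6285} + \frac{2323}{1947} = \frac{3377557}{1359655} \approx 2.4841$)
$x{\left(R,Z \right)} = -32 + 2 Z$ ($x{\left(R,Z \right)} = \left(-32 + Z\right) + Z = -32 + 2 Z$)
$\frac{H - 40511}{x{\left(-151,-139 \right)} - 40586} = \frac{\frac{3377557}{1359655} - 40511}{\left(-32 + 2 \left(-139\right)\right) - 40586} = - \frac{55077606148}{1359655 \left(\left(-32 - 278\right) - 40586\right)} = - \frac{55077606148}{1359655 \left(-310 - 40586\right)} = - \frac{55077606148}{1359655 \left(-40896\right)} = \left(- \frac{55077606148}{1359655}\right) \left(- \frac{1}{40896}\right) = \frac{13769401537}{13901112720}$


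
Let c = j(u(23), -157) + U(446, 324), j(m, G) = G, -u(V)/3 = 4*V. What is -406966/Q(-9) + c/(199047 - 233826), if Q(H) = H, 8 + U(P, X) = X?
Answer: 4717956361/104337 ≈ 45218.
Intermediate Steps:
U(P, X) = -8 + X
u(V) = -12*V
c = 159 (c = -157 + (-8 + 324) = -157 + 316 = 159)
-406966/Q(-9) + c/(199047 - 233826) = -406966/(-9) + 159/(199047 - 233826) = -406966*(-⅑) + 159/(-34779) = 406966/9 + 159*(-1/34779) = 406966/9 - 53/11593 = 4717956361/104337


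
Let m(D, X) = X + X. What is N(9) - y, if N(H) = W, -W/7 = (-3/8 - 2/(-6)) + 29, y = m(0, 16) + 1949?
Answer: -52409/24 ≈ -2183.7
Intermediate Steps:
m(D, X) = 2*X
y = 1981 (y = 2*16 + 1949 = 32 + 1949 = 1981)
W = -4865/24 (W = -7*((-3/8 - 2/(-6)) + 29) = -7*((-3*⅛ - 2*(-⅙)) + 29) = -7*((-3/8 + ⅓) + 29) = -7*(-1/24 + 29) = -7*695/24 = -4865/24 ≈ -202.71)
N(H) = -4865/24
N(9) - y = -4865/24 - 1*1981 = -4865/24 - 1981 = -52409/24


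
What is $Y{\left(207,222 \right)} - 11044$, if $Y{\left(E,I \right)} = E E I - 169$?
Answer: $9501265$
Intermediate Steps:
$Y{\left(E,I \right)} = -169 + I E^{2}$ ($Y{\left(E,I \right)} = E^{2} I - 169 = I E^{2} - 169 = -169 + I E^{2}$)
$Y{\left(207,222 \right)} - 11044 = \left(-169 + 222 \cdot 207^{2}\right) - 11044 = \left(-169 + 222 \cdot 42849\right) - 11044 = \left(-169 + 9512478\right) - 11044 = 9512309 - 11044 = 9501265$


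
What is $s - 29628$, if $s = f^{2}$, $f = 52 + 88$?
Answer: $-10028$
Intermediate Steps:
$f = 140$
$s = 19600$ ($s = 140^{2} = 19600$)
$s - 29628 = 19600 - 29628 = -10028$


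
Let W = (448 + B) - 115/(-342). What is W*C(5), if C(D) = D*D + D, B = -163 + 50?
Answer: 573425/57 ≈ 10060.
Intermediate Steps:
B = -113
C(D) = D + D² (C(D) = D² + D = D + D²)
W = 114685/342 (W = (448 - 113) - 115/(-342) = 335 - 115*(-1/342) = 335 + 115/342 = 114685/342 ≈ 335.34)
W*C(5) = 114685*(5*(1 + 5))/342 = 114685*(5*6)/342 = (114685/342)*30 = 573425/57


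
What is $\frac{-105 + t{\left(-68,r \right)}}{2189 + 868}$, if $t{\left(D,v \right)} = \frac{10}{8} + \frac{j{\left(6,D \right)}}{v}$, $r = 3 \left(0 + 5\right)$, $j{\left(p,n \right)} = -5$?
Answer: $- \frac{1249}{36684} \approx -0.034048$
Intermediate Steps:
$r = 15$ ($r = 3 \cdot 5 = 15$)
$t{\left(D,v \right)} = \frac{5}{4} - \frac{5}{v}$ ($t{\left(D,v \right)} = \frac{10}{8} - \frac{5}{v} = 10 \cdot \frac{1}{8} - \frac{5}{v} = \frac{5}{4} - \frac{5}{v}$)
$\frac{-105 + t{\left(-68,r \right)}}{2189 + 868} = \frac{-105 + \left(\frac{5}{4} - \frac{5}{15}\right)}{2189 + 868} = \frac{-105 + \left(\frac{5}{4} - \frac{1}{3}\right)}{3057} = \left(-105 + \left(\frac{5}{4} - \frac{1}{3}\right)\right) \frac{1}{3057} = \left(-105 + \frac{11}{12}\right) \frac{1}{3057} = \left(- \frac{1249}{12}\right) \frac{1}{3057} = - \frac{1249}{36684}$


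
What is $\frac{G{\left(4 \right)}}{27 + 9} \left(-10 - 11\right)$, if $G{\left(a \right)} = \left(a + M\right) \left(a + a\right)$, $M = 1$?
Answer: $- \frac{70}{3} \approx -23.333$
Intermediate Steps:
$G{\left(a \right)} = 2 a \left(1 + a\right)$ ($G{\left(a \right)} = \left(a + 1\right) \left(a + a\right) = \left(1 + a\right) 2 a = 2 a \left(1 + a\right)$)
$\frac{G{\left(4 \right)}}{27 + 9} \left(-10 - 11\right) = \frac{2 \cdot 4 \left(1 + 4\right)}{27 + 9} \left(-10 - 11\right) = \frac{2 \cdot 4 \cdot 5}{36} \left(-10 - 11\right) = 40 \cdot \frac{1}{36} \left(-21\right) = \frac{10}{9} \left(-21\right) = - \frac{70}{3}$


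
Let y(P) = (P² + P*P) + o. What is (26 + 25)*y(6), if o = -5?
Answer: 3417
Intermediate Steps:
y(P) = -5 + 2*P² (y(P) = (P² + P*P) - 5 = (P² + P²) - 5 = 2*P² - 5 = -5 + 2*P²)
(26 + 25)*y(6) = (26 + 25)*(-5 + 2*6²) = 51*(-5 + 2*36) = 51*(-5 + 72) = 51*67 = 3417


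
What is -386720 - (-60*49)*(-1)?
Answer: -389660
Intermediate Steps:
-386720 - (-60*49)*(-1) = -386720 - (-2940)*(-1) = -386720 - 1*2940 = -386720 - 2940 = -389660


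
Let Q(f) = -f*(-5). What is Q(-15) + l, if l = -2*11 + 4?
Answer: -93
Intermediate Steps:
Q(f) = 5*f
l = -18 (l = -22 + 4 = -18)
Q(-15) + l = 5*(-15) - 18 = -75 - 18 = -93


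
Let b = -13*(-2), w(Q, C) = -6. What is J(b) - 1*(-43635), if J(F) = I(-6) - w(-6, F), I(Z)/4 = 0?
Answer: 43641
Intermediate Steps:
I(Z) = 0 (I(Z) = 4*0 = 0)
b = 26
J(F) = 6 (J(F) = 0 - 1*(-6) = 0 + 6 = 6)
J(b) - 1*(-43635) = 6 - 1*(-43635) = 6 + 43635 = 43641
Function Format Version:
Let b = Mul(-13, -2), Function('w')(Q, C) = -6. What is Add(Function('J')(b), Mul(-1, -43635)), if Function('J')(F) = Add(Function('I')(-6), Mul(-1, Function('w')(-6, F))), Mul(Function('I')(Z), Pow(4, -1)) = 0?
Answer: 43641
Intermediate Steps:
Function('I')(Z) = 0 (Function('I')(Z) = Mul(4, 0) = 0)
b = 26
Function('J')(F) = 6 (Function('J')(F) = Add(0, Mul(-1, -6)) = Add(0, 6) = 6)
Add(Function('J')(b), Mul(-1, -43635)) = Add(6, Mul(-1, -43635)) = Add(6, 43635) = 43641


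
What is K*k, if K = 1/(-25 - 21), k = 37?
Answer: -37/46 ≈ -0.80435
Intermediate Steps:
K = -1/46 (K = 1/(-46) = -1/46 ≈ -0.021739)
K*k = -1/46*37 = -37/46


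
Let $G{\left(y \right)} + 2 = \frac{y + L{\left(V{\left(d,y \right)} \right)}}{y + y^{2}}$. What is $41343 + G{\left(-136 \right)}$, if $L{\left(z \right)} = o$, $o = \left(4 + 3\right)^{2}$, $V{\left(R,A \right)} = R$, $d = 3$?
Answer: $\frac{253006891}{6120} \approx 41341.0$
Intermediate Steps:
$o = 49$ ($o = 7^{2} = 49$)
$L{\left(z \right)} = 49$
$G{\left(y \right)} = -2 + \frac{49 + y}{y + y^{2}}$ ($G{\left(y \right)} = -2 + \frac{y + 49}{y + y^{2}} = -2 + \frac{49 + y}{y + y^{2}}$)
$41343 + G{\left(-136 \right)} = 41343 + \frac{49 - -136 - 2 \left(-136\right)^{2}}{\left(-136\right) \left(1 - 136\right)} = 41343 - \frac{49 + 136 - 36992}{136 \left(-135\right)} = 41343 - - \frac{49 + 136 - 36992}{18360} = 41343 - \left(- \frac{1}{18360}\right) \left(-36807\right) = 41343 - \frac{12269}{6120} = \frac{253006891}{6120}$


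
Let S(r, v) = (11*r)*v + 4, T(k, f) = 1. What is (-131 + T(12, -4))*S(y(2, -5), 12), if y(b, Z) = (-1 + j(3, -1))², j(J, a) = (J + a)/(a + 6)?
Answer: -33488/5 ≈ -6697.6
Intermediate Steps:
j(J, a) = (J + a)/(6 + a)
y(b, Z) = 9/25 (y(b, Z) = (-1 + (3 - 1)/(6 - 1))² = (-1 + 2/5)² = (-1 + (⅕)*2)² = (-1 + ⅖)² = (-⅗)² = 9/25)
S(r, v) = 4 + 11*r*v (S(r, v) = 11*r*v + 4 = 4 + 11*r*v)
(-131 + T(12, -4))*S(y(2, -5), 12) = (-131 + 1)*(4 + 11*(9/25)*12) = -130*(4 + 1188/25) = -130*1288/25 = -33488/5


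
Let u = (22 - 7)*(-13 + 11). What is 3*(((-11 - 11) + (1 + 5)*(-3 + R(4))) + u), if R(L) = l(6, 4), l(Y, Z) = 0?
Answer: -210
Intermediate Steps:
u = -30 (u = 15*(-2) = -30)
R(L) = 0
3*(((-11 - 11) + (1 + 5)*(-3 + R(4))) + u) = 3*(((-11 - 11) + (1 + 5)*(-3 + 0)) - 30) = 3*((-22 + 6*(-3)) - 30) = 3*((-22 - 18) - 30) = 3*(-40 - 30) = 3*(-70) = -210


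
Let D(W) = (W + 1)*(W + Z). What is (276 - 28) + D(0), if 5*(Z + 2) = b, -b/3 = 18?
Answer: 1176/5 ≈ 235.20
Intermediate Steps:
b = -54 (b = -3*18 = -54)
Z = -64/5 (Z = -2 + (⅕)*(-54) = -2 - 54/5 = -64/5 ≈ -12.800)
D(W) = (1 + W)*(-64/5 + W) (D(W) = (W + 1)*(W - 64/5) = (1 + W)*(-64/5 + W))
(276 - 28) + D(0) = (276 - 28) + (-64/5 + 0² - 59/5*0) = 248 + (-64/5 + 0 + 0) = 248 - 64/5 = 1176/5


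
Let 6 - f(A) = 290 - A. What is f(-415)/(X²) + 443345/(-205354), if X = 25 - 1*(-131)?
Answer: -1822131061/832915824 ≈ -2.1877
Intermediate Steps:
X = 156 (X = 25 + 131 = 156)
f(A) = -284 + A (f(A) = 6 - (290 - A) = 6 + (-290 + A) = -284 + A)
f(-415)/(X²) + 443345/(-205354) = (-284 - 415)/(156²) + 443345/(-205354) = -699/24336 + 443345*(-1/205354) = -699*1/24336 - 443345/205354 = -233/8112 - 443345/205354 = -1822131061/832915824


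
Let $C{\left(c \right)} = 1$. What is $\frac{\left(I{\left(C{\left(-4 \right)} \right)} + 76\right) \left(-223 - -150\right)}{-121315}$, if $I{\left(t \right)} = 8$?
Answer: $\frac{6132}{121315} \approx 0.050546$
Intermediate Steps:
$\frac{\left(I{\left(C{\left(-4 \right)} \right)} + 76\right) \left(-223 - -150\right)}{-121315} = \frac{\left(8 + 76\right) \left(-223 - -150\right)}{-121315} = 84 \left(-223 + 150\right) \left(- \frac{1}{121315}\right) = 84 \left(-73\right) \left(- \frac{1}{121315}\right) = \left(-6132\right) \left(- \frac{1}{121315}\right) = \frac{6132}{121315}$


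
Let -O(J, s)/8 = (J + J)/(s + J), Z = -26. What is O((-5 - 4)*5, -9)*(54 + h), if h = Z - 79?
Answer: 680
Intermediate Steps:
O(J, s) = -16*J/(J + s) (O(J, s) = -8*(J + J)/(s + J) = -8*2*J/(J + s) = -16*J/(J + s))
h = -105 (h = -26 - 79 = -105)
O((-5 - 4)*5, -9)*(54 + h) = (-16*(-5 - 4)*5/((-5 - 4)*5 - 9))*(54 - 105) = -16*(-9*5)/(-9*5 - 9)*(-51) = -16*(-45)/(-45 - 9)*(-51) = -16*(-45)/(-54)*(-51) = -16*(-45)*(-1/54)*(-51) = -40/3*(-51) = 680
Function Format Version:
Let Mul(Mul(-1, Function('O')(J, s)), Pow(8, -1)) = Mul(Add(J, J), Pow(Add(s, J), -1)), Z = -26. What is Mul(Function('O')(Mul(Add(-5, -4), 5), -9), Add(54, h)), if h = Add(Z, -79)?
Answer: 680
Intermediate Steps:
Function('O')(J, s) = Mul(-16, J, Pow(Add(J, s), -1)) (Function('O')(J, s) = Mul(-8, Mul(Add(J, J), Pow(Add(s, J), -1))) = Mul(-8, Mul(Mul(2, J), Pow(Add(J, s), -1))) = Mul(-8, Mul(2, J, Pow(Add(J, s), -1))) = Mul(-16, J, Pow(Add(J, s), -1)))
h = -105 (h = Add(-26, -79) = -105)
Mul(Function('O')(Mul(Add(-5, -4), 5), -9), Add(54, h)) = Mul(Mul(-16, Mul(Add(-5, -4), 5), Pow(Add(Mul(Add(-5, -4), 5), -9), -1)), Add(54, -105)) = Mul(Mul(-16, Mul(-9, 5), Pow(Add(Mul(-9, 5), -9), -1)), -51) = Mul(Mul(-16, -45, Pow(Add(-45, -9), -1)), -51) = Mul(Mul(-16, -45, Pow(-54, -1)), -51) = Mul(Mul(-16, -45, Rational(-1, 54)), -51) = Mul(Rational(-40, 3), -51) = 680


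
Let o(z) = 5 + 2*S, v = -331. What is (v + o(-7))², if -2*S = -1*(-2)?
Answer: 107584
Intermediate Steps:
S = -1 (S = -(-1)*(-2)/2 = -½*2 = -1)
o(z) = 3 (o(z) = 5 + 2*(-1) = 5 - 2 = 3)
(v + o(-7))² = (-331 + 3)² = (-328)² = 107584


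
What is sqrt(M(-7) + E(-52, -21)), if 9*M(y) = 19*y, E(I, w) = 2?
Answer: I*sqrt(115)/3 ≈ 3.5746*I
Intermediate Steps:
M(y) = 19*y/9 (M(y) = (19*y)/9 = 19*y/9)
sqrt(M(-7) + E(-52, -21)) = sqrt((19/9)*(-7) + 2) = sqrt(-133/9 + 2) = sqrt(-115/9) = I*sqrt(115)/3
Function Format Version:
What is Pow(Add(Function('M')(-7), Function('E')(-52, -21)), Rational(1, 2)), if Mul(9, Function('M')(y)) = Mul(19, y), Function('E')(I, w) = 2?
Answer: Mul(Rational(1, 3), I, Pow(115, Rational(1, 2))) ≈ Mul(3.5746, I)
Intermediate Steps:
Function('M')(y) = Mul(Rational(19, 9), y) (Function('M')(y) = Mul(Rational(1, 9), Mul(19, y)) = Mul(Rational(19, 9), y))
Pow(Add(Function('M')(-7), Function('E')(-52, -21)), Rational(1, 2)) = Pow(Add(Mul(Rational(19, 9), -7), 2), Rational(1, 2)) = Pow(Add(Rational(-133, 9), 2), Rational(1, 2)) = Pow(Rational(-115, 9), Rational(1, 2)) = Mul(Rational(1, 3), I, Pow(115, Rational(1, 2)))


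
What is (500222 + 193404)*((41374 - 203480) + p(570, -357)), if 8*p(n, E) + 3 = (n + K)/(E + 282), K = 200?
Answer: -6746525197147/60 ≈ -1.1244e+11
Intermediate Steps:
p(n, E) = -3/8 + (200 + n)/(8*(282 + E)) (p(n, E) = -3/8 + ((n + 200)/(E + 282))/8 = -3/8 + ((200 + n)/(282 + E))/8 = -3/8 + (200 + n)/(8*(282 + E)))
(500222 + 193404)*((41374 - 203480) + p(570, -357)) = (500222 + 193404)*((41374 - 203480) + (-646 + 570 - 3*(-357))/(8*(282 - 357))) = 693626*(-162106 + (⅛)*(-646 + 570 + 1071)/(-75)) = 693626*(-162106 + (⅛)*(-1/75)*995) = 693626*(-162106 - 199/120) = 693626*(-19452919/120) = -6746525197147/60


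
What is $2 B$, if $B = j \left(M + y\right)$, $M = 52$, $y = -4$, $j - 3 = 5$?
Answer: $768$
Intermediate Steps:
$j = 8$ ($j = 3 + 5 = 8$)
$B = 384$ ($B = 8 \left(52 - 4\right) = 8 \cdot 48 = 384$)
$2 B = 2 \cdot 384 = 768$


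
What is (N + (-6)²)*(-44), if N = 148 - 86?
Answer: -4312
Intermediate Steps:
N = 62
(N + (-6)²)*(-44) = (62 + (-6)²)*(-44) = (62 + 36)*(-44) = 98*(-44) = -4312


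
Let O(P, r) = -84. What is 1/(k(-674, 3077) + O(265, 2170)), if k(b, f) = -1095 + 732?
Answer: -1/447 ≈ -0.0022371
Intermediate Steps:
k(b, f) = -363
1/(k(-674, 3077) + O(265, 2170)) = 1/(-363 - 84) = 1/(-447) = -1/447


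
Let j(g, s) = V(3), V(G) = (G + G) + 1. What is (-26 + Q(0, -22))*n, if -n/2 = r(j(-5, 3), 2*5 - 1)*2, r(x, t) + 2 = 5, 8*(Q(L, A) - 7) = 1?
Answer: 453/2 ≈ 226.50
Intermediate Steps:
V(G) = 1 + 2*G (V(G) = 2*G + 1 = 1 + 2*G)
j(g, s) = 7 (j(g, s) = 1 + 2*3 = 1 + 6 = 7)
Q(L, A) = 57/8 (Q(L, A) = 7 + (1/8)*1 = 7 + 1/8 = 57/8)
r(x, t) = 3 (r(x, t) = -2 + 5 = 3)
n = -12 (n = -6*2 = -2*6 = -12)
(-26 + Q(0, -22))*n = (-26 + 57/8)*(-12) = -151/8*(-12) = 453/2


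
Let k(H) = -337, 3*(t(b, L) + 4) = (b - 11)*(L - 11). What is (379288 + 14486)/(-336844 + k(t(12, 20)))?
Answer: -393774/337181 ≈ -1.1678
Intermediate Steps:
t(b, L) = -4 + (-11 + L)*(-11 + b)/3 (t(b, L) = -4 + ((b - 11)*(L - 11))/3 = -4 + ((-11 + b)*(-11 + L))/3 = -4 + ((-11 + L)*(-11 + b))/3 = -4 + (-11 + L)*(-11 + b)/3)
(379288 + 14486)/(-336844 + k(t(12, 20))) = (379288 + 14486)/(-336844 - 337) = 393774/(-337181) = 393774*(-1/337181) = -393774/337181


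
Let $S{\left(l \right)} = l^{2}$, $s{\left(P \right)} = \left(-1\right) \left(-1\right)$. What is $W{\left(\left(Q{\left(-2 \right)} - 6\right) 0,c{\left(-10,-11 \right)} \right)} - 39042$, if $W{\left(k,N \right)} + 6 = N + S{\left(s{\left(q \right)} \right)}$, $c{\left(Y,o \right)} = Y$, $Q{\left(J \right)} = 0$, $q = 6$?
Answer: $-39057$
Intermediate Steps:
$s{\left(P \right)} = 1$
$W{\left(k,N \right)} = -5 + N$ ($W{\left(k,N \right)} = -6 + \left(N + 1^{2}\right) = -6 + \left(N + 1\right) = -6 + \left(1 + N\right) = -5 + N$)
$W{\left(\left(Q{\left(-2 \right)} - 6\right) 0,c{\left(-10,-11 \right)} \right)} - 39042 = \left(-5 - 10\right) - 39042 = -15 - 39042 = -39057$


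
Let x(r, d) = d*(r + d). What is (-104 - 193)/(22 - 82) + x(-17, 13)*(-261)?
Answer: 271539/20 ≈ 13577.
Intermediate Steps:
x(r, d) = d*(d + r)
(-104 - 193)/(22 - 82) + x(-17, 13)*(-261) = (-104 - 193)/(22 - 82) + (13*(13 - 17))*(-261) = -297/(-60) + (13*(-4))*(-261) = -297*(-1/60) - 52*(-261) = 99/20 + 13572 = 271539/20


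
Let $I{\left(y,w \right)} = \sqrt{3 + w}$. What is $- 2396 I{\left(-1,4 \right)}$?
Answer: $- 2396 \sqrt{7} \approx -6339.2$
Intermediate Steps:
$- 2396 I{\left(-1,4 \right)} = - 2396 \sqrt{3 + 4} = - 2396 \sqrt{7}$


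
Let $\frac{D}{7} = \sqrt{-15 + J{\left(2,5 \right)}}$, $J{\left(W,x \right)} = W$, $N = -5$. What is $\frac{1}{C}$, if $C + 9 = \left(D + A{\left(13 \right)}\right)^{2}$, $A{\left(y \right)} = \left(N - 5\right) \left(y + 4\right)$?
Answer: $\frac{i}{34 \left(70 \sqrt{13} + 831 i\right)} \approx 3.2404 \cdot 10^{-5} + 9.8417 \cdot 10^{-6} i$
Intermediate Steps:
$D = 7 i \sqrt{13}$ ($D = 7 \sqrt{-15 + 2} = 7 \sqrt{-13} = 7 i \sqrt{13} \approx 25.239 i$)
$A{\left(y \right)} = -40 - 10 y$ ($A{\left(y \right)} = \left(-5 - 5\right) \left(y + 4\right) = - 10 \left(4 + y\right) = -40 - 10 y$)
$C = -9 + \left(-170 + 7 i \sqrt{13}\right)^{2}$ ($C = -9 + \left(7 i \sqrt{13} - 170\right)^{2} = -9 + \left(-170 + 7 i \sqrt{13}\right)^{2} \approx 28254.0 - 8581.2 i$)
$\frac{1}{C} = \frac{1}{28254 - 2380 i \sqrt{13}}$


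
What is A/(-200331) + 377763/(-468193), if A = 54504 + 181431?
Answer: -20682306112/10421507987 ≈ -1.9846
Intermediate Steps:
A = 235935
A/(-200331) + 377763/(-468193) = 235935/(-200331) + 377763/(-468193) = 235935*(-1/200331) + 377763*(-1/468193) = -26215/22259 - 377763/468193 = -20682306112/10421507987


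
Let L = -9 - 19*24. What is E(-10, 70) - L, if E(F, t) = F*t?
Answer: -235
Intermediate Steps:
L = -465 (L = -9 - 456 = -465)
E(-10, 70) - L = -10*70 - 1*(-465) = -700 + 465 = -235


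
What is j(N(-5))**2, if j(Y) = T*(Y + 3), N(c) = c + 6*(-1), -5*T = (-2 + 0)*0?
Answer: 0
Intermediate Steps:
T = 0 (T = -(-2 + 0)*0/5 = -(-2)*0/5 = -1/5*0 = 0)
N(c) = -6 + c (N(c) = c - 6 = -6 + c)
j(Y) = 0 (j(Y) = 0*(Y + 3) = 0*(3 + Y) = 0)
j(N(-5))**2 = 0**2 = 0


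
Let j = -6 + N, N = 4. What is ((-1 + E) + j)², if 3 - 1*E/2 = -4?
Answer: 121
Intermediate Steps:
E = 14 (E = 6 - 2*(-4) = 6 + 8 = 14)
j = -2 (j = -6 + 4 = -2)
((-1 + E) + j)² = ((-1 + 14) - 2)² = (13 - 2)² = 11² = 121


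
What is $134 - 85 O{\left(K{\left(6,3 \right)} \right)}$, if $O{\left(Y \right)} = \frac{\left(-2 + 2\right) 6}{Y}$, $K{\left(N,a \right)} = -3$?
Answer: $134$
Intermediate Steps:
$O{\left(Y \right)} = 0$ ($O{\left(Y \right)} = \frac{0 \cdot 6}{Y} = \frac{0}{Y} = 0$)
$134 - 85 O{\left(K{\left(6,3 \right)} \right)} = 134 - 0 = 134 + 0 = 134$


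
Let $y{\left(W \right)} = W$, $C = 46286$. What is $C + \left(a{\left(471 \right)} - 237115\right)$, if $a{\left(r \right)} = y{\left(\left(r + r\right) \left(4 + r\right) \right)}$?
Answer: $256621$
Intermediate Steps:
$a{\left(r \right)} = 2 r \left(4 + r\right)$ ($a{\left(r \right)} = \left(r + r\right) \left(4 + r\right) = 2 r \left(4 + r\right)$)
$C + \left(a{\left(471 \right)} - 237115\right) = 46286 - \left(237115 - 942 \left(4 + 471\right)\right) = 46286 - \left(237115 - 447450\right) = 46286 + \left(447450 - 237115\right) = 46286 + 210335 = 256621$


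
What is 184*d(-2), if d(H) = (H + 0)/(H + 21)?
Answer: -368/19 ≈ -19.368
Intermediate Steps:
d(H) = H/(21 + H)
184*d(-2) = 184*(-2/(21 - 2)) = 184*(-2/19) = -368/19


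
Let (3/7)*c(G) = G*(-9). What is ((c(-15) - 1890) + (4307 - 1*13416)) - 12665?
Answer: -23349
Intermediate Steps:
c(G) = -21*G (c(G) = 7*(G*(-9))/3 = 7*(-9*G)/3 = -21*G)
((c(-15) - 1890) + (4307 - 1*13416)) - 12665 = ((-21*(-15) - 1890) + (4307 - 1*13416)) - 12665 = ((315 - 1890) + (4307 - 13416)) - 12665 = (-1575 - 9109) - 12665 = -10684 - 12665 = -23349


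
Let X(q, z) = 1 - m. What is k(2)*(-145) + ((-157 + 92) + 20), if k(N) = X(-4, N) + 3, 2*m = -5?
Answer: -1975/2 ≈ -987.50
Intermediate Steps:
m = -5/2 (m = (1/2)*(-5) = -5/2 ≈ -2.5000)
X(q, z) = 7/2 (X(q, z) = 1 - 1*(-5/2) = 1 + 5/2 = 7/2)
k(N) = 13/2 (k(N) = 7/2 + 3 = 13/2)
k(2)*(-145) + ((-157 + 92) + 20) = (13/2)*(-145) + ((-157 + 92) + 20) = -1885/2 + (-65 + 20) = -1885/2 - 45 = -1975/2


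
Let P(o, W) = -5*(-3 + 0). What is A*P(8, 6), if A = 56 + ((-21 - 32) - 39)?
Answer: -540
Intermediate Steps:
A = -36 (A = 56 + (-53 - 39) = 56 - 92 = -36)
P(o, W) = 15 (P(o, W) = -5*(-3) = 15)
A*P(8, 6) = -36*15 = -540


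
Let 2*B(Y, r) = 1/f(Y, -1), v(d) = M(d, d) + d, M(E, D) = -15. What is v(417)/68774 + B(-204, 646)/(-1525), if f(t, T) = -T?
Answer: 578663/104880350 ≈ 0.0055174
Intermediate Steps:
v(d) = -15 + d
B(Y, r) = 1/2 (B(Y, r) = 1/(2*((-1*(-1)))) = (1/2)/1 = (1/2)*1 = 1/2)
v(417)/68774 + B(-204, 646)/(-1525) = (-15 + 417)/68774 + (1/2)/(-1525) = 402*(1/68774) + (1/2)*(-1/1525) = 201/34387 - 1/3050 = 578663/104880350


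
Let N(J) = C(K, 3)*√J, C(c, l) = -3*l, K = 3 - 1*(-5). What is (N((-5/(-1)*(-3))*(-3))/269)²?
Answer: 3645/72361 ≈ 0.050372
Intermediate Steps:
K = 8 (K = 3 + 5 = 8)
N(J) = -9*√J (N(J) = (-3*3)*√J = -9*√J)
(N((-5/(-1)*(-3))*(-3))/269)² = (-9*3*√5/269)² = (-9*3*√5*(1/269))² = (-27*√5*(1/269))² = (-27*√5/269)² = 3645/72361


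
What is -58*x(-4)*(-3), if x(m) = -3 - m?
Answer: 174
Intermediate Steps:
-58*x(-4)*(-3) = -58*(-3 - 1*(-4))*(-3) = -58*(-3 + 4)*(-3) = -58*1*(-3) = -58*(-3) = 174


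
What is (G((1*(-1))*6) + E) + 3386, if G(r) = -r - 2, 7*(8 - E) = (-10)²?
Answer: 23686/7 ≈ 3383.7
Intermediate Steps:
E = -44/7 (E = 8 - ⅐*(-10)² = 8 - ⅐*100 = 8 - 100/7 = -44/7 ≈ -6.2857)
G(r) = -2 - r
(G((1*(-1))*6) + E) + 3386 = ((-2 - 1*(-1)*6) - 44/7) + 3386 = ((-2 - (-1)*6) - 44/7) + 3386 = ((-2 - 1*(-6)) - 44/7) + 3386 = ((-2 + 6) - 44/7) + 3386 = (4 - 44/7) + 3386 = -16/7 + 3386 = 23686/7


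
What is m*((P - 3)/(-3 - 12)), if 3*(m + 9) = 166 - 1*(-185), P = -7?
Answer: 72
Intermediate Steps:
m = 108 (m = -9 + (166 - 1*(-185))/3 = -9 + (166 + 185)/3 = -9 + (⅓)*351 = -9 + 117 = 108)
m*((P - 3)/(-3 - 12)) = 108*((-7 - 3)/(-3 - 12)) = 108*(-10/(-15)) = 108*(-10*(-1/15)) = 108*(⅔) = 72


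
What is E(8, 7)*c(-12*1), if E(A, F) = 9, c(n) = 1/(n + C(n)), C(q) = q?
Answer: -3/8 ≈ -0.37500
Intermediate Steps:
c(n) = 1/(2*n) (c(n) = 1/(n + n) = 1/(2*n))
E(8, 7)*c(-12*1) = 9*(1/(2*((-12*1)))) = 9*((1/2)/(-12)) = 9*((1/2)*(-1/12)) = 9*(-1/24) = -3/8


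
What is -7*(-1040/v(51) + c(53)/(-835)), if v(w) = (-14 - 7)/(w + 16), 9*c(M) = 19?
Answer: -174548267/7515 ≈ -23227.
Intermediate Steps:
c(M) = 19/9 (c(M) = (⅑)*19 = 19/9)
v(w) = -21/(16 + w)
-7*(-1040/v(51) + c(53)/(-835)) = -7*(-1040/((-21/(16 + 51))) + (19/9)/(-835)) = -7*(-1040/((-21/67)) + (19/9)*(-1/835)) = -7*(-1040/((-21*1/67)) - 19/7515) = -7*(-1040/(-21/67) - 19/7515) = -7*(-1040*(-67/21) - 19/7515) = -7*(69680/21 - 19/7515) = -7*174548267/52605 = -174548267/7515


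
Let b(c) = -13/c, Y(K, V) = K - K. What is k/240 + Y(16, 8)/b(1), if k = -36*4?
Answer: -⅗ ≈ -0.60000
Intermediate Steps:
k = -144
Y(K, V) = 0
k/240 + Y(16, 8)/b(1) = -144/240 + 0/((-13/1)) = -144*1/240 + 0/((-13*1)) = -⅗ + 0/(-13) = -⅗ + 0*(-1/13) = -⅗ + 0 = -⅗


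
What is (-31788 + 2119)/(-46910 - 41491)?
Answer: 29669/88401 ≈ 0.33562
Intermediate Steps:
(-31788 + 2119)/(-46910 - 41491) = -29669/(-88401) = -29669*(-1/88401) = 29669/88401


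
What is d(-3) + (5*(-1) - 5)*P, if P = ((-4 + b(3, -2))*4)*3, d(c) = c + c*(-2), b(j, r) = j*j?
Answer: -597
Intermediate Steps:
b(j, r) = j²
d(c) = -c (d(c) = c - 2*c = -c)
P = 60 (P = ((-4 + 3²)*4)*3 = ((-4 + 9)*4)*3 = (5*4)*3 = 20*3 = 60)
d(-3) + (5*(-1) - 5)*P = -1*(-3) + (5*(-1) - 5)*60 = 3 + (-5 - 5)*60 = 3 - 10*60 = 3 - 600 = -597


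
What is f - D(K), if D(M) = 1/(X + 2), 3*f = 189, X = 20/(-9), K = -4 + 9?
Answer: 135/2 ≈ 67.500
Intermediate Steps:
K = 5
X = -20/9 (X = 20*(-⅑) = -20/9 ≈ -2.2222)
f = 63 (f = (⅓)*189 = 63)
D(M) = -9/2 (D(M) = 1/(-20/9 + 2) = 1/(-2/9) = -9/2)
f - D(K) = 63 - 1*(-9/2) = 63 + 9/2 = 135/2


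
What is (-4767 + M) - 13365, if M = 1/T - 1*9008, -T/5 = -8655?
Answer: -1174483499/43275 ≈ -27140.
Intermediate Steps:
T = 43275 (T = -5*(-8655) = 43275)
M = -389821199/43275 (M = 1/43275 - 1*9008 = 1/43275 - 9008 = -389821199/43275 ≈ -9008.0)
(-4767 + M) - 13365 = (-4767 - 389821199/43275) - 13365 = -596113124/43275 - 13365 = -1174483499/43275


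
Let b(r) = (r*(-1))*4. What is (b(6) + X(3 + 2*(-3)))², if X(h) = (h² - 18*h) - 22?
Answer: 289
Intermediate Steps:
b(r) = -4*r (b(r) = -r*4 = -4*r)
X(h) = -22 + h² - 18*h
(b(6) + X(3 + 2*(-3)))² = (-4*6 + (-22 + (3 + 2*(-3))² - 18*(3 + 2*(-3))))² = (-24 + (-22 + (3 - 6)² - 18*(3 - 6)))² = (-24 + (-22 + (-3)² - 18*(-3)))² = (-24 + (-22 + 9 + 54))² = (-24 + 41)² = 17² = 289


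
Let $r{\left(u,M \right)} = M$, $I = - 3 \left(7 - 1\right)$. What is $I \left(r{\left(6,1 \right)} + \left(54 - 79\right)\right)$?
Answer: $432$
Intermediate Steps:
$I = -18$ ($I = \left(-3\right) 6 = -18$)
$I \left(r{\left(6,1 \right)} + \left(54 - 79\right)\right) = - 18 \left(1 + \left(54 - 79\right)\right) = - 18 \left(1 - 25\right) = \left(-18\right) \left(-24\right) = 432$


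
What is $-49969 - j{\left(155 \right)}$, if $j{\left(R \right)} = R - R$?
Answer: $-49969$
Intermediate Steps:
$j{\left(R \right)} = 0$
$-49969 - j{\left(155 \right)} = -49969 - 0 = -49969 + 0 = -49969$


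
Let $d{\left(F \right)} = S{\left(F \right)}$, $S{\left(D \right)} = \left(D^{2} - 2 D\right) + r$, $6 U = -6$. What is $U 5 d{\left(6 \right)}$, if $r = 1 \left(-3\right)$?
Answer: $-105$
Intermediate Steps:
$U = -1$ ($U = \frac{1}{6} \left(-6\right) = -1$)
$r = -3$
$S{\left(D \right)} = -3 + D^{2} - 2 D$ ($S{\left(D \right)} = \left(D^{2} - 2 D\right) - 3 = -3 + D^{2} - 2 D$)
$d{\left(F \right)} = -3 + F^{2} - 2 F$
$U 5 d{\left(6 \right)} = \left(-1\right) 5 \left(-3 + 6^{2} - 12\right) = - 5 \left(-3 + 36 - 12\right) = \left(-5\right) 21 = -105$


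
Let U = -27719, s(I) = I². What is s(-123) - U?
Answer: 42848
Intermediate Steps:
s(-123) - U = (-123)² - 1*(-27719) = 15129 + 27719 = 42848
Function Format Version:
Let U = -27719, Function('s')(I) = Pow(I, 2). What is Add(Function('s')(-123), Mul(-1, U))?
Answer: 42848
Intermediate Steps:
Add(Function('s')(-123), Mul(-1, U)) = Add(Pow(-123, 2), Mul(-1, -27719)) = Add(15129, 27719) = 42848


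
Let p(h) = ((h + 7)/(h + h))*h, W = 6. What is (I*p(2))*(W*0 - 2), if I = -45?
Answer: 405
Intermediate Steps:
p(h) = 7/2 + h/2 (p(h) = ((7 + h)/((2*h)))*h = ((7 + h)*(1/(2*h)))*h = ((7 + h)/(2*h))*h = 7/2 + h/2)
(I*p(2))*(W*0 - 2) = (-45*(7/2 + (½)*2))*(6*0 - 2) = (-45*(7/2 + 1))*(0 - 2) = -45*9/2*(-2) = -405/2*(-2) = 405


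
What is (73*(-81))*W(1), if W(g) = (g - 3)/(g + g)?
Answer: 5913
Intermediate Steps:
W(g) = (-3 + g)/(2*g) (W(g) = (-3 + g)/((2*g)) = (-3 + g)*(1/(2*g)) = (-3 + g)/(2*g))
(73*(-81))*W(1) = (73*(-81))*((1/2)*(-3 + 1)/1) = -5913*(-2)/2 = -5913*(-1) = 5913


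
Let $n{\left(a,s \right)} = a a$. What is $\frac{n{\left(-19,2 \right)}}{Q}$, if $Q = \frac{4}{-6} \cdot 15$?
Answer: $- \frac{361}{10} \approx -36.1$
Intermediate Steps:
$n{\left(a,s \right)} = a^{2}$
$Q = -10$ ($Q = 4 \left(- \frac{1}{6}\right) 15 = \left(- \frac{2}{3}\right) 15 = -10$)
$\frac{n{\left(-19,2 \right)}}{Q} = \frac{\left(-19\right)^{2}}{-10} = 361 \left(- \frac{1}{10}\right) = - \frac{361}{10}$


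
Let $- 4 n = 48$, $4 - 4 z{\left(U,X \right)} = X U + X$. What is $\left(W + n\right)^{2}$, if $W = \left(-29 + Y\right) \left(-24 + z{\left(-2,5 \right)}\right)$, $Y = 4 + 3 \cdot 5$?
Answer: $\frac{168921}{4} \approx 42230.0$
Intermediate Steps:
$Y = 19$ ($Y = 4 + 15 = 19$)
$z{\left(U,X \right)} = 1 - \frac{X}{4} - \frac{U X}{4}$ ($z{\left(U,X \right)} = 1 - \frac{X U + X}{4} = 1 - \frac{U X + X}{4} = 1 - \frac{X + U X}{4} = 1 - \left(\frac{X}{4} + \frac{U X}{4}\right) = 1 - \frac{X}{4} - \frac{U X}{4}$)
$n = -12$ ($n = \left(- \frac{1}{4}\right) 48 = -12$)
$W = \frac{435}{2}$ ($W = \left(-29 + 19\right) \left(-24 - \left(\frac{1}{4} - \frac{5}{2}\right)\right) = - 10 \left(-24 + \left(1 - \frac{5}{4} + \frac{5}{2}\right)\right) = - 10 \left(-24 + \frac{9}{4}\right) = \left(-10\right) \left(- \frac{87}{4}\right) = \frac{435}{2} \approx 217.5$)
$\left(W + n\right)^{2} = \left(\frac{435}{2} - 12\right)^{2} = \left(\frac{411}{2}\right)^{2} = \frac{168921}{4}$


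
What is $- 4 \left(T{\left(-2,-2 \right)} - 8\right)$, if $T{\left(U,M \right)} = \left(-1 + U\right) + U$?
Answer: $52$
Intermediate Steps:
$T{\left(U,M \right)} = -1 + 2 U$
$- 4 \left(T{\left(-2,-2 \right)} - 8\right) = - 4 \left(\left(-1 + 2 \left(-2\right)\right) - 8\right) = - 4 \left(\left(-1 - 4\right) - 8\right) = - 4 \left(-5 - 8\right) = \left(-4\right) \left(-13\right) = 52$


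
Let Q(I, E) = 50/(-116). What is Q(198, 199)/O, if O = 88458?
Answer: -25/5130564 ≈ -4.8728e-6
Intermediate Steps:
Q(I, E) = -25/58 (Q(I, E) = 50*(-1/116) = -25/58)
Q(198, 199)/O = -25/58/88458 = -25/58*1/88458 = -25/5130564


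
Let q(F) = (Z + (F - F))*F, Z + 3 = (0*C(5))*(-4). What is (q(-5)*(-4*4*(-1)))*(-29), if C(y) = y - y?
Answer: -6960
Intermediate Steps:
C(y) = 0
Z = -3 (Z = -3 + (0*0)*(-4) = -3 + 0*(-4) = -3 + 0 = -3)
q(F) = -3*F (q(F) = (-3 + (F - F))*F = (-3 + 0)*F = -3*F)
(q(-5)*(-4*4*(-1)))*(-29) = ((-3*(-5))*(-4*4*(-1)))*(-29) = (15*(-16*(-1)))*(-29) = (15*16)*(-29) = 240*(-29) = -6960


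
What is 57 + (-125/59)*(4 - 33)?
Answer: 6988/59 ≈ 118.44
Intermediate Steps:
57 + (-125/59)*(4 - 33) = 57 - 125*1/59*(-29) = 57 - 125/59*(-29) = 57 + 3625/59 = 6988/59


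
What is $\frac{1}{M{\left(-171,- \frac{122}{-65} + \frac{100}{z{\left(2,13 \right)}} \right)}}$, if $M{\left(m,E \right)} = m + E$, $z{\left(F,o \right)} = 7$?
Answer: $- \frac{455}{70451} \approx -0.0064584$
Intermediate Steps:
$M{\left(m,E \right)} = E + m$
$\frac{1}{M{\left(-171,- \frac{122}{-65} + \frac{100}{z{\left(2,13 \right)}} \right)}} = \frac{1}{\left(- \frac{122}{-65} + \frac{100}{7}\right) - 171} = \frac{1}{\left(\left(-122\right) \left(- \frac{1}{65}\right) + 100 \cdot \frac{1}{7}\right) - 171} = \frac{1}{\left(\frac{122}{65} + \frac{100}{7}\right) - 171} = \frac{1}{\frac{7354}{455} - 171} = \frac{1}{- \frac{70451}{455}} = - \frac{455}{70451}$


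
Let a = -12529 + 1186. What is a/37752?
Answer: -3781/12584 ≈ -0.30046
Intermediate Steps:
a = -11343
a/37752 = -11343/37752 = -11343*1/37752 = -3781/12584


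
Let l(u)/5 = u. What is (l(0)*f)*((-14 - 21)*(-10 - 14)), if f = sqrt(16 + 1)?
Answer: 0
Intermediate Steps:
l(u) = 5*u
f = sqrt(17) ≈ 4.1231
(l(0)*f)*((-14 - 21)*(-10 - 14)) = ((5*0)*sqrt(17))*((-14 - 21)*(-10 - 14)) = (0*sqrt(17))*(-35*(-24)) = 0*840 = 0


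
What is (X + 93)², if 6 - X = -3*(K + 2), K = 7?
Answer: 15876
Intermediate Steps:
X = 33 (X = 6 - (-3)*(7 + 2) = 6 - (-3)*9 = 6 - 1*(-27) = 6 + 27 = 33)
(X + 93)² = (33 + 93)² = 126² = 15876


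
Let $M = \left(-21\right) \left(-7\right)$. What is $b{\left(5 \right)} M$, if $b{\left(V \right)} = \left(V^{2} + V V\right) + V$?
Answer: $8085$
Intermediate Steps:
$M = 147$
$b{\left(V \right)} = V + 2 V^{2}$ ($b{\left(V \right)} = \left(V^{2} + V^{2}\right) + V = 2 V^{2} + V = V + 2 V^{2}$)
$b{\left(5 \right)} M = 5 \left(1 + 2 \cdot 5\right) 147 = 5 \left(1 + 10\right) 147 = 5 \cdot 11 \cdot 147 = 55 \cdot 147 = 8085$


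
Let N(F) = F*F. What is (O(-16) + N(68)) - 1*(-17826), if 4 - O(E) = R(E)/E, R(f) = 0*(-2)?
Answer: 22454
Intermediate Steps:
R(f) = 0
N(F) = F²
O(E) = 4 (O(E) = 4 - 0/E = 4 - 1*0 = 4 + 0 = 4)
(O(-16) + N(68)) - 1*(-17826) = (4 + 68²) - 1*(-17826) = (4 + 4624) + 17826 = 4628 + 17826 = 22454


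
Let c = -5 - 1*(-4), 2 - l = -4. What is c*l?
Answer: -6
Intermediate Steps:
l = 6 (l = 2 - 1*(-4) = 2 + 4 = 6)
c = -1 (c = -5 + 4 = -1)
c*l = -1*6 = -6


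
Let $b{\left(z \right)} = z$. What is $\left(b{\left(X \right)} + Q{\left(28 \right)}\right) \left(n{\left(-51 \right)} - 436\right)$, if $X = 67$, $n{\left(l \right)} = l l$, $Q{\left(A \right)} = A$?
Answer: $205675$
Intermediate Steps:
$n{\left(l \right)} = l^{2}$
$\left(b{\left(X \right)} + Q{\left(28 \right)}\right) \left(n{\left(-51 \right)} - 436\right) = \left(67 + 28\right) \left(\left(-51\right)^{2} - 436\right) = 95 \left(2601 - 436\right) = 95 \cdot 2165 = 205675$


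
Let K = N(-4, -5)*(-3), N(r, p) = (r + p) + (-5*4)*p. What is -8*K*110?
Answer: 240240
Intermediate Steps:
N(r, p) = r - 19*p (N(r, p) = (p + r) - 20*p = r - 19*p)
K = -273 (K = (-4 - 19*(-5))*(-3) = (-4 + 95)*(-3) = 91*(-3) = -273)
-8*K*110 = -8*(-273)*110 = 2184*110 = 240240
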